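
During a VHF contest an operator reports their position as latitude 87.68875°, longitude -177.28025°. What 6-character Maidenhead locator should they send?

AR17iq

Offset from 180°W / 90°S: lon 2.7198°, lat 177.6887°.
Field (20°×10°, letters A–R): 2.7198/20 → 0 → A, 177.6887/10 → 17 → R; chars AR.
Square (2°×1°, digits 0–9): 2.7198/2 → 1, 7.6887/1 → 7; chars 17.
Subsquare (5′×2.5′, letters a–x): 0.7198/0.0833333 → 8 → i, 0.6887/0.0416667 → 16 → q; chars iq.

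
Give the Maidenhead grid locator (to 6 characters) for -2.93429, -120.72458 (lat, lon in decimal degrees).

CI97pb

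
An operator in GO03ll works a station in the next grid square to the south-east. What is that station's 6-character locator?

GO03mk

Longitude subsquare l = 11; +1 → 12 = m.
Latitude subsquare l = 11; −1 → 10 = k.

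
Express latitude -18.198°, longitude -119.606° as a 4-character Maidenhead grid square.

DH01

Offset from 180°W / 90°S: lon 60.39°, lat 71.80°.
Field: 60.39/20 → 3 → D, 71.80/10 → 7 → H; chars DH.
Square: 0.39/2 → 0, 1.80/1 → 1; chars 01.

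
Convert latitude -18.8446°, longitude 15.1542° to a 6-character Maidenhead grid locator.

JH71nd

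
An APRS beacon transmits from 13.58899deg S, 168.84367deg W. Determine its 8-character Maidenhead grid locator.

Shift to the Maidenhead origin (180°W, 90°S): lon 11.15633, lat 76.41101.
Field: lon ⌊11.15633/20⌋ = 0 → A; lat ⌊76.41101/10⌋ = 7 → H.
Square: lon ⌊11.15633/2⌋ = 5; lat ⌊6.41101/1⌋ = 6.
Subsquare: lon ⌊1.15633/0.0833333⌋ = 13 → n; lat ⌊0.41101/0.0416667⌋ = 9 → j.
Extended square: lon ⌊0.07300/0.00833333⌋ = 8; lat ⌊0.03601/0.00416667⌋ = 8.

AH56nj88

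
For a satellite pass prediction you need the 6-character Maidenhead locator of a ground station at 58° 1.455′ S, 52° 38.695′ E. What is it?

LD61hx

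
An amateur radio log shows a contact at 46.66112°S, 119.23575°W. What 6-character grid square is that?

DE03ji

Add 180° to longitude and 90° to latitude: 60.7643, 43.3389.
Field: lon ⌊60.7643/20⌋ = 3 → D; lat ⌊43.3389/10⌋ = 4 → E.
Square: lon ⌊0.7643/2⌋ = 0; lat ⌊3.3389/1⌋ = 3.
Subsquare: lon ⌊0.7643/0.0833333⌋ = 9 → j; lat ⌊0.3389/0.0416667⌋ = 8 → i.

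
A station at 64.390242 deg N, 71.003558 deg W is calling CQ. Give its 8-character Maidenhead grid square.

Add 180° to longitude and 90° to latitude: 108.99644, 154.39024.
Field: lon ⌊108.99644/20⌋ = 5 → F; lat ⌊154.39024/10⌋ = 15 → P.
Square: lon ⌊8.99644/2⌋ = 4; lat ⌊4.39024/1⌋ = 4.
Subsquare: lon ⌊0.99644/0.0833333⌋ = 11 → l; lat ⌊0.39024/0.0416667⌋ = 9 → j.
Extended square: lon ⌊0.07978/0.00833333⌋ = 9; lat ⌊0.01524/0.00416667⌋ = 3.

FP44lj93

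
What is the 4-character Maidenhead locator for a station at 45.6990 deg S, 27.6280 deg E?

KE34

Offset from 180°W / 90°S: lon 207.63°, lat 44.30°.
Field: 207.63/20 → 10 → K, 44.30/10 → 4 → E; chars KE.
Square: 7.63/2 → 3, 4.30/1 → 4; chars 34.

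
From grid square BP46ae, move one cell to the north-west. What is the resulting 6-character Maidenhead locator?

Longitude subsquare a = 0; −1 → -1, wraps to 23 = x, carry into square.
Longitude square 4; −1 → 3.
Latitude subsquare e = 4; +1 → 5 = f.

BP36xf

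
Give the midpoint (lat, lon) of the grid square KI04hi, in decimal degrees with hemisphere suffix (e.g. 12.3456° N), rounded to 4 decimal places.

Field K=10, I=8: +10·20° lon, +8·10° lat → SW at lon 20°, lat -10°.
Square 0, 4: +0·2° lon, +4·1° lat → SW at lon 20°, lat -6°.
Subsquare h=7, i=8: +7·0.0833333° lon, +8·0.0416667° lat → SW at lon 20.5833°, lat -5.66667°.
Cell spans 0.0833333° lon × 0.0416667° lat. Centre is SW corner plus half of each.
latitude 5.6458° S, longitude 20.6250° E.

5.6458° S, 20.6250° E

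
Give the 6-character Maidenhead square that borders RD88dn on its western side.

Longitude subsquare d = 3; −1 → 2 = c.
The latitude characters are unchanged.

RD88cn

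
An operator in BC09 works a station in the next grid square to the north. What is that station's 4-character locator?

Latitude square 9; +1 → 10, wraps to 0, carry into field.
Latitude field C = 2; +1 → 3 = D.
The longitude characters are unchanged.

BD00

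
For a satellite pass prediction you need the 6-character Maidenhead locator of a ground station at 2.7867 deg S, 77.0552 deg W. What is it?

FI17lf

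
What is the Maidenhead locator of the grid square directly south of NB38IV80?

NB38iu89

Latitude extended square 0; −1 → -1, wraps to 9, carry into subsquare.
Latitude subsquare v = 21; −1 → 20 = u.
The longitude characters are unchanged.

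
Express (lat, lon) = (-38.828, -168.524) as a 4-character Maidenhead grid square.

Add 180° to longitude and 90° to latitude: 11.48, 51.17.
Field (20°×10°, letters A–R): lon ⌊11.48/20⌋ = 0 → A; lat ⌊51.17/10⌋ = 5 → F.
Square (2°×1°, digits 0–9): lon ⌊11.48/2⌋ = 5; lat ⌊1.17/1⌋ = 1.

AF51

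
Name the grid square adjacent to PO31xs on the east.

PO41as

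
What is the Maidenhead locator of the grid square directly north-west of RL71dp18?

RL71dp09

Longitude extended square 1; −1 → 0.
Latitude extended square 8; +1 → 9.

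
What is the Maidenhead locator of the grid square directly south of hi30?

HH39

Latitude square 0; −1 → -1, wraps to 9, carry into field.
Latitude field I = 8; −1 → 7 = H.
The longitude characters are unchanged.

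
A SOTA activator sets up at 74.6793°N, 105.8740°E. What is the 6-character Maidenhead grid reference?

Shift to the Maidenhead origin (180°W, 90°S): lon 285.8740, lat 164.6793.
Field: lon ⌊285.8740/20⌋ = 14 → O; lat ⌊164.6793/10⌋ = 16 → Q.
Square: lon ⌊5.8740/2⌋ = 2; lat ⌊4.6793/1⌋ = 4.
Subsquare: lon ⌊1.8740/0.0833333⌋ = 22 → w; lat ⌊0.6793/0.0416667⌋ = 16 → q.

OQ24wq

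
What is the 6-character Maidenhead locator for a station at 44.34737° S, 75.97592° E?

ME75xp

Offset from 180°W / 90°S: lon 255.9759°, lat 45.6526°.
Field (20°×10°, letters A–R): 255.9759/20 → 12 → M, 45.6526/10 → 4 → E; chars ME.
Square (2°×1°, digits 0–9): 15.9759/2 → 7, 5.6526/1 → 5; chars 75.
Subsquare (5′×2.5′, letters a–x): 1.9759/0.0833333 → 23 → x, 0.6526/0.0416667 → 15 → p; chars xp.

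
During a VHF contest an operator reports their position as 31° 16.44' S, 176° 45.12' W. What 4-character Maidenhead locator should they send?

Offset from 180°W / 90°S: lon 3.25°, lat 58.73°.
Field: lon ⌊3.25/20⌋ = 0 → A; lat ⌊58.73/10⌋ = 5 → F.
Square: lon ⌊3.25/2⌋ = 1; lat ⌊8.73/1⌋ = 8.

AF18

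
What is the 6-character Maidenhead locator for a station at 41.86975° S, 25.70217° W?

HE78dd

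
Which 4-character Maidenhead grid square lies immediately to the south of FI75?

Latitude square 5; −1 → 4.
The longitude characters are unchanged.

FI74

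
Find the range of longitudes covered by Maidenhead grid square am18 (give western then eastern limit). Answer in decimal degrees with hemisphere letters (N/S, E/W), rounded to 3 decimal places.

178.000° W, 176.000° W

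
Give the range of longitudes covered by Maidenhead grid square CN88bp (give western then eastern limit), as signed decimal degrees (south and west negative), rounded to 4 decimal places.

Field C=2, N=13: +2·20° lon, +13·10° lat → SW at lon -140°, lat 40°.
Square 8, 8: +8·2° lon, +8·1° lat → SW at lon -124°, lat 48°.
Subsquare b=1, p=15: +1·0.0833333° lon, +15·0.0416667° lat → SW at lon -123.917°, lat 48.625°.
Cell spans 0.0833333° lon × 0.0416667° lat.
west -123.9167, east -123.8333.

-123.9167, -123.8333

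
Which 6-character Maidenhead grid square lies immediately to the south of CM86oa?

Latitude subsquare a = 0; −1 → -1, wraps to 23 = x, carry into square.
Latitude square 6; −1 → 5.
The longitude characters are unchanged.

CM85ox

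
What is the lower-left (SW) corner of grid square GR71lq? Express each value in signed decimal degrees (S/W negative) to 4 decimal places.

Field G=6, R=17: +6·20° lon, +17·10° lat → SW at lon -60°, lat 80°.
Square 7, 1: +7·2° lon, +1·1° lat → SW at lon -46°, lat 81°.
Subsquare l=11, q=16: +11·0.0833333° lon, +16·0.0416667° lat → SW at lon -45.0833°, lat 81.6667°.
latitude 81.6667, longitude -45.0833.

81.6667, -45.0833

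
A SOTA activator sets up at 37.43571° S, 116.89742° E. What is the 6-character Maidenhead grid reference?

OF82kn

Offset from 180°W / 90°S: lon 296.8974°, lat 52.5643°.
Field: 296.8974/20 → 14 → O, 52.5643/10 → 5 → F; chars OF.
Square: 16.8974/2 → 8, 2.5643/1 → 2; chars 82.
Subsquare: 0.8974/0.0833333 → 10 → k, 0.5643/0.0416667 → 13 → n; chars kn.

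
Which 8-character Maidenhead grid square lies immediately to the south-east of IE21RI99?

Longitude extended square 9; +1 → 10, wraps to 0, carry into subsquare.
Longitude subsquare r = 17; +1 → 18 = s.
Latitude extended square 9; −1 → 8.

IE21si08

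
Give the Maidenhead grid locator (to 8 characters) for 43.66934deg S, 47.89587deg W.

GE66bh29

Add 180° to longitude and 90° to latitude: 132.10413, 46.33066.
Field (20°×10°, letters A–R): 132.10413/20 → 6 → G, 46.33066/10 → 4 → E; chars GE.
Square (2°×1°, digits 0–9): 12.10413/2 → 6, 6.33066/1 → 6; chars 66.
Subsquare (5′×2.5′, letters a–x): 0.10413/0.0833333 → 1 → b, 0.33066/0.0416667 → 7 → h; chars bh.
Extended square (30″×15″, digits 0–9): 0.02080/0.00833333 → 2, 0.03899/0.00416667 → 9; chars 29.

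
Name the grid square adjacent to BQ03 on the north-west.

AQ94

Longitude square 0; −1 → -1, wraps to 9, carry into field.
Longitude field B = 1; −1 → 0 = A.
Latitude square 3; +1 → 4.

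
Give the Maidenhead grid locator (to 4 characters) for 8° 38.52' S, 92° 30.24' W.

Add 180° to longitude and 90° to latitude: 87.50, 81.36.
Field: lon ⌊87.50/20⌋ = 4 → E; lat ⌊81.36/10⌋ = 8 → I.
Square: lon ⌊7.50/2⌋ = 3; lat ⌊1.36/1⌋ = 1.

EI31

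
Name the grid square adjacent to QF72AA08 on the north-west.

QF62xa99

Longitude extended square 0; −1 → -1, wraps to 9, carry into subsquare.
Longitude subsquare a = 0; −1 → -1, wraps to 23 = x, carry into square.
Longitude square 7; −1 → 6.
Latitude extended square 8; +1 → 9.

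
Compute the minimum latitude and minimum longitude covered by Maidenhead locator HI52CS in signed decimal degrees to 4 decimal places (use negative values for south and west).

Field H=7, I=8: +7·20° lon, +8·10° lat → SW at lon -40°, lat -10°.
Square 5, 2: +5·2° lon, +2·1° lat → SW at lon -30°, lat -8°.
Subsquare c=2, s=18: +2·0.0833333° lon, +18·0.0416667° lat → SW at lon -29.8333°, lat -7.25°.
latitude -7.2500, longitude -29.8333.

-7.2500, -29.8333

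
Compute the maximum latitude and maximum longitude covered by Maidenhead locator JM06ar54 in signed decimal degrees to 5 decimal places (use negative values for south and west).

36.72917, 0.05000

Field J=9, M=12: +9·20° lon, +12·10° lat → SW at lon 0°, lat 30°.
Square 0, 6: +0·2° lon, +6·1° lat → SW at lon 0°, lat 36°.
Subsquare a=0, r=17: +0·0.0833333° lon, +17·0.0416667° lat → SW at lon 0°, lat 36.7083°.
Extended square 5, 4: +5·0.00833333° lon, +4·0.00416667° lat → SW at lon 0.0416667°, lat 36.725°.
Cell spans 0.00833333° lon × 0.00416667° lat. NE corner is SW corner plus one full cell.
latitude 36.72917, longitude 0.05000.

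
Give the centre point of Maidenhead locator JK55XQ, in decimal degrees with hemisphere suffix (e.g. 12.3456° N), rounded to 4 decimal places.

Field J=9, K=10: +9·20° lon, +10·10° lat → SW at lon 0°, lat 10°.
Square 5, 5: +5·2° lon, +5·1° lat → SW at lon 10°, lat 15°.
Subsquare x=23, q=16: +23·0.0833333° lon, +16·0.0416667° lat → SW at lon 11.9167°, lat 15.6667°.
Cell spans 0.0833333° lon × 0.0416667° lat. Centre is SW corner plus half of each.
latitude 15.6875° N, longitude 11.9583° E.

15.6875° N, 11.9583° E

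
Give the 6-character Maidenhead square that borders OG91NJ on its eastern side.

OG91oj

Longitude subsquare n = 13; +1 → 14 = o.
The latitude characters are unchanged.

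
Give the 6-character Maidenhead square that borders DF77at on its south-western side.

Longitude subsquare a = 0; −1 → -1, wraps to 23 = x, carry into square.
Longitude square 7; −1 → 6.
Latitude subsquare t = 19; −1 → 18 = s.

DF67xs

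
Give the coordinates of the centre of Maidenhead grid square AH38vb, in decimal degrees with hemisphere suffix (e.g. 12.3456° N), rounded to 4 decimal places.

Field A=0, H=7: +0·20° lon, +7·10° lat → SW at lon -180°, lat -20°.
Square 3, 8: +3·2° lon, +8·1° lat → SW at lon -174°, lat -12°.
Subsquare v=21, b=1: +21·0.0833333° lon, +1·0.0416667° lat → SW at lon -172.25°, lat -11.9583°.
Cell spans 0.0833333° lon × 0.0416667° lat. Centre is SW corner plus half of each.
latitude 11.9375° S, longitude 172.2083° W.

11.9375° S, 172.2083° W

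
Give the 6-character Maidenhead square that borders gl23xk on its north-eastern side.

GL33al

Longitude subsquare x = 23; +1 → 24, wraps to 0 = a, carry into square.
Longitude square 2; +1 → 3.
Latitude subsquare k = 10; +1 → 11 = l.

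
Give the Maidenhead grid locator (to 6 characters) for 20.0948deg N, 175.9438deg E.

RL70xc

Offset from 180°W / 90°S: lon 355.9438°, lat 110.0948°.
Field: 355.9438/20 → 17 → R, 110.0948/10 → 11 → L; chars RL.
Square: 15.9438/2 → 7, 0.0948/1 → 0; chars 70.
Subsquare: 1.9438/0.0833333 → 23 → x, 0.0948/0.0416667 → 2 → c; chars xc.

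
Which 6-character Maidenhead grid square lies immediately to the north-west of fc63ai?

Longitude subsquare a = 0; −1 → -1, wraps to 23 = x, carry into square.
Longitude square 6; −1 → 5.
Latitude subsquare i = 8; +1 → 9 = j.

FC53xj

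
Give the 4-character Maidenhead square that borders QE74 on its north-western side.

QE65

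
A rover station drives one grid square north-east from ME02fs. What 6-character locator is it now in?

Longitude subsquare f = 5; +1 → 6 = g.
Latitude subsquare s = 18; +1 → 19 = t.

ME02gt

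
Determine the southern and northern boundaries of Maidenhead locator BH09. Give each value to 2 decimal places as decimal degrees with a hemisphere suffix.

Field B=1, H=7: +1·20° lon, +7·10° lat → SW at lon -160°, lat -20°.
Square 0, 9: +0·2° lon, +9·1° lat → SW at lon -160°, lat -11°.
Cell spans 2° lon × 1° lat.
south 11.00° S, north 10.00° S.

11.00° S, 10.00° S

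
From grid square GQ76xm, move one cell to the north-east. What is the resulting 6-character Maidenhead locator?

GQ86an

Longitude subsquare x = 23; +1 → 24, wraps to 0 = a, carry into square.
Longitude square 7; +1 → 8.
Latitude subsquare m = 12; +1 → 13 = n.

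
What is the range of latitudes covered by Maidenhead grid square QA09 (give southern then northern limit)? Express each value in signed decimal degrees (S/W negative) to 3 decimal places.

Field Q=16, A=0: +16·20° lon, +0·10° lat → SW at lon 140°, lat -90°.
Square 0, 9: +0·2° lon, +9·1° lat → SW at lon 140°, lat -81°.
Cell spans 2° lon × 1° lat.
south -81.000, north -80.000.

-81.000, -80.000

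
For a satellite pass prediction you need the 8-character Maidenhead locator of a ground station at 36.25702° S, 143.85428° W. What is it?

Add 180° to longitude and 90° to latitude: 36.14572, 53.74298.
Field (20°×10°, letters A–R): 36.14572/20 → 1 → B, 53.74298/10 → 5 → F; chars BF.
Square (2°×1°, digits 0–9): 16.14572/2 → 8, 3.74298/1 → 3; chars 83.
Subsquare (5′×2.5′, letters a–x): 0.14572/0.0833333 → 1 → b, 0.74298/0.0416667 → 17 → r; chars br.
Extended square (30″×15″, digits 0–9): 0.06239/0.00833333 → 7, 0.03465/0.00416667 → 8; chars 78.

BF83br78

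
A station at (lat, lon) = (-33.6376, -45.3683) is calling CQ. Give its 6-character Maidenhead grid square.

Shift to the Maidenhead origin (180°W, 90°S): lon 134.6317, lat 56.3624.
Field (20°×10°, letters A–R): 134.6317/20 → 6 → G, 56.3624/10 → 5 → F; chars GF.
Square (2°×1°, digits 0–9): 14.6317/2 → 7, 6.3624/1 → 6; chars 76.
Subsquare (5′×2.5′, letters a–x): 0.6317/0.0833333 → 7 → h, 0.3624/0.0416667 → 8 → i; chars hi.

GF76hi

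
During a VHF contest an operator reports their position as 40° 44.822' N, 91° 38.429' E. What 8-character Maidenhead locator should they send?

NN50tr69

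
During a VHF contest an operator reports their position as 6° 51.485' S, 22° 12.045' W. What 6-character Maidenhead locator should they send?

HI83vd

Add 180° to longitude and 90° to latitude: 157.7993, 83.1419.
Field (20°×10°, letters A–R): 157.7993/20 → 7 → H, 83.1419/10 → 8 → I; chars HI.
Square (2°×1°, digits 0–9): 17.7993/2 → 8, 3.1419/1 → 3; chars 83.
Subsquare (5′×2.5′, letters a–x): 1.7993/0.0833333 → 21 → v, 0.1419/0.0416667 → 3 → d; chars vd.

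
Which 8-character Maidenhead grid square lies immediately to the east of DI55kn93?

DI55ln03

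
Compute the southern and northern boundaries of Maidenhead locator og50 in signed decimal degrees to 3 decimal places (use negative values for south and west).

-30.000, -29.000

Field O=14, G=6: +14·20° lon, +6·10° lat → SW at lon 100°, lat -30°.
Square 5, 0: +5·2° lon, +0·1° lat → SW at lon 110°, lat -30°.
Cell spans 2° lon × 1° lat.
south -30.000, north -29.000.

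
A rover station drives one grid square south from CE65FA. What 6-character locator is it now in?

Latitude subsquare a = 0; −1 → -1, wraps to 23 = x, carry into square.
Latitude square 5; −1 → 4.
The longitude characters are unchanged.

CE64fx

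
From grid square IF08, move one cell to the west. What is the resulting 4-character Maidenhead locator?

HF98

Longitude square 0; −1 → -1, wraps to 9, carry into field.
Longitude field I = 8; −1 → 7 = H.
The latitude characters are unchanged.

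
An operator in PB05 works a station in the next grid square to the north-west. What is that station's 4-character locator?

OB96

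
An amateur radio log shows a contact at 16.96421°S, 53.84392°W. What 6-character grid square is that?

Add 180° to longitude and 90° to latitude: 126.1561, 73.0358.
Field (20°×10°, letters A–R): 126.1561/20 → 6 → G, 73.0358/10 → 7 → H; chars GH.
Square (2°×1°, digits 0–9): 6.1561/2 → 3, 3.0358/1 → 3; chars 33.
Subsquare (5′×2.5′, letters a–x): 0.1561/0.0833333 → 1 → b, 0.0358/0.0416667 → 0 → a; chars ba.

GH33ba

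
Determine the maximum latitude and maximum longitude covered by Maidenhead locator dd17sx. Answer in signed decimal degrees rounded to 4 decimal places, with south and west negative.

-52.0000, -116.4167

Field D=3, D=3: +3·20° lon, +3·10° lat → SW at lon -120°, lat -60°.
Square 1, 7: +1·2° lon, +7·1° lat → SW at lon -118°, lat -53°.
Subsquare s=18, x=23: +18·0.0833333° lon, +23·0.0416667° lat → SW at lon -116.5°, lat -52.0417°.
Cell spans 0.0833333° lon × 0.0416667° lat. NE corner is SW corner plus one full cell.
latitude -52.0000, longitude -116.4167.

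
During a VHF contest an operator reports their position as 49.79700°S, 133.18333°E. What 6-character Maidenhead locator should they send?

Add 180° to longitude and 90° to latitude: 313.1833, 40.2030.
Field (20°×10°, letters A–R): lon ⌊313.1833/20⌋ = 15 → P; lat ⌊40.2030/10⌋ = 4 → E.
Square (2°×1°, digits 0–9): lon ⌊13.1833/2⌋ = 6; lat ⌊0.2030/1⌋ = 0.
Subsquare (5′×2.5′, letters a–x): lon ⌊1.1833/0.0833333⌋ = 14 → o; lat ⌊0.2030/0.0416667⌋ = 4 → e.

PE60oe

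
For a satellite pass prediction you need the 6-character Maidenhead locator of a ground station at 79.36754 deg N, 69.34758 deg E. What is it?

Offset from 180°W / 90°S: lon 249.3476°, lat 169.3675°.
Field: lon ⌊249.3476/20⌋ = 12 → M; lat ⌊169.3675/10⌋ = 16 → Q.
Square: lon ⌊9.3476/2⌋ = 4; lat ⌊9.3675/1⌋ = 9.
Subsquare: lon ⌊1.3476/0.0833333⌋ = 16 → q; lat ⌊0.3675/0.0416667⌋ = 8 → i.

MQ49qi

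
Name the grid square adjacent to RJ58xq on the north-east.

RJ68ar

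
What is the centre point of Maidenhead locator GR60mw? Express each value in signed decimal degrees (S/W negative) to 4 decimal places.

80.9375, -46.9583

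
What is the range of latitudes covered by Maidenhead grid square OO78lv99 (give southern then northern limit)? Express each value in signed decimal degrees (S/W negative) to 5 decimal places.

Field O=14, O=14: +14·20° lon, +14·10° lat → SW at lon 100°, lat 50°.
Square 7, 8: +7·2° lon, +8·1° lat → SW at lon 114°, lat 58°.
Subsquare l=11, v=21: +11·0.0833333° lon, +21·0.0416667° lat → SW at lon 114.917°, lat 58.875°.
Extended square 9, 9: +9·0.00833333° lon, +9·0.00416667° lat → SW at lon 114.992°, lat 58.9125°.
Cell spans 0.00833333° lon × 0.00416667° lat.
south 58.91250, north 58.91667.

58.91250, 58.91667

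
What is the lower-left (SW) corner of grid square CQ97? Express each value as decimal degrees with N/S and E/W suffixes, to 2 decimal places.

77.00° N, 122.00° W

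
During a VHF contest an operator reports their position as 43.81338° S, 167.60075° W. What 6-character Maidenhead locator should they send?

Offset from 180°W / 90°S: lon 12.3992°, lat 46.1866°.
Field: 12.3992/20 → 0 → A, 46.1866/10 → 4 → E; chars AE.
Square: 12.3992/2 → 6, 6.1866/1 → 6; chars 66.
Subsquare: 0.3992/0.0833333 → 4 → e, 0.1866/0.0416667 → 4 → e; chars ee.

AE66ee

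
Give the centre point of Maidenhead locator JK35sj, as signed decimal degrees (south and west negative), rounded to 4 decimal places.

Field J=9, K=10: +9·20° lon, +10·10° lat → SW at lon 0°, lat 10°.
Square 3, 5: +3·2° lon, +5·1° lat → SW at lon 6°, lat 15°.
Subsquare s=18, j=9: +18·0.0833333° lon, +9·0.0416667° lat → SW at lon 7.5°, lat 15.375°.
Cell spans 0.0833333° lon × 0.0416667° lat. Centre is SW corner plus half of each.
latitude 15.3958, longitude 7.5417.

15.3958, 7.5417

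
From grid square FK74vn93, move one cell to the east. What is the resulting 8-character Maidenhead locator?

Longitude extended square 9; +1 → 10, wraps to 0, carry into subsquare.
Longitude subsquare v = 21; +1 → 22 = w.
The latitude characters are unchanged.

FK74wn03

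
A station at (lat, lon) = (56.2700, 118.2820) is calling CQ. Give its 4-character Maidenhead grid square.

Offset from 180°W / 90°S: lon 298.28°, lat 146.27°.
Field: 298.28/20 → 14 → O, 146.27/10 → 14 → O; chars OO.
Square: 18.28/2 → 9, 6.27/1 → 6; chars 96.

OO96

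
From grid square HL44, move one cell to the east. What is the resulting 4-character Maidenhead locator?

HL54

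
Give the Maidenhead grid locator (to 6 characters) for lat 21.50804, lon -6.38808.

IL61tm

Shift to the Maidenhead origin (180°W, 90°S): lon 173.6119, lat 111.5080.
Field (20°×10°, letters A–R): lon ⌊173.6119/20⌋ = 8 → I; lat ⌊111.5080/10⌋ = 11 → L.
Square (2°×1°, digits 0–9): lon ⌊13.6119/2⌋ = 6; lat ⌊1.5080/1⌋ = 1.
Subsquare (5′×2.5′, letters a–x): lon ⌊1.6119/0.0833333⌋ = 19 → t; lat ⌊0.5080/0.0416667⌋ = 12 → m.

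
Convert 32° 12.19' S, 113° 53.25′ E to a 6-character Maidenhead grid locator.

OF67wt

Offset from 180°W / 90°S: lon 293.8875°, lat 57.7968°.
Field: 293.8875/20 → 14 → O, 57.7968/10 → 5 → F; chars OF.
Square: 13.8875/2 → 6, 7.7968/1 → 7; chars 67.
Subsquare: 1.8875/0.0833333 → 22 → w, 0.7968/0.0416667 → 19 → t; chars wt.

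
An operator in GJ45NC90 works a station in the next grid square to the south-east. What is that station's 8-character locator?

GJ45ob09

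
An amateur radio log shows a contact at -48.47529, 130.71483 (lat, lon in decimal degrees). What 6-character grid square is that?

PE51im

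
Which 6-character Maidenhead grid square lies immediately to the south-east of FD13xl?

FD23ak

Longitude subsquare x = 23; +1 → 24, wraps to 0 = a, carry into square.
Longitude square 1; +1 → 2.
Latitude subsquare l = 11; −1 → 10 = k.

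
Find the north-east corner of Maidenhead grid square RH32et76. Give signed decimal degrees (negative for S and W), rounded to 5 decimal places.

-17.17917, 166.40000

Field R=17, H=7: +17·20° lon, +7·10° lat → SW at lon 160°, lat -20°.
Square 3, 2: +3·2° lon, +2·1° lat → SW at lon 166°, lat -18°.
Subsquare e=4, t=19: +4·0.0833333° lon, +19·0.0416667° lat → SW at lon 166.333°, lat -17.2083°.
Extended square 7, 6: +7·0.00833333° lon, +6·0.00416667° lat → SW at lon 166.392°, lat -17.1833°.
Cell spans 0.00833333° lon × 0.00416667° lat. NE corner is SW corner plus one full cell.
latitude -17.17917, longitude 166.40000.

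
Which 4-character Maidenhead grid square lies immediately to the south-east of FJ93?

GJ02

Longitude square 9; +1 → 10, wraps to 0, carry into field.
Longitude field F = 5; +1 → 6 = G.
Latitude square 3; −1 → 2.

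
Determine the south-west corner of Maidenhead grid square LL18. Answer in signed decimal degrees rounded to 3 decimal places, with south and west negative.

28.000, 42.000

Field L=11, L=11: +11·20° lon, +11·10° lat → SW at lon 40°, lat 20°.
Square 1, 8: +1·2° lon, +8·1° lat → SW at lon 42°, lat 28°.
latitude 28.000, longitude 42.000.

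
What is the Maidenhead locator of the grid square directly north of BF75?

BF76

Latitude square 5; +1 → 6.
The longitude characters are unchanged.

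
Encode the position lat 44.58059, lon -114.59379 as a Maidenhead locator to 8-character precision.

DN24qn89

Add 180° to longitude and 90° to latitude: 65.40621, 134.58059.
Field: lon ⌊65.40621/20⌋ = 3 → D; lat ⌊134.58059/10⌋ = 13 → N.
Square: lon ⌊5.40621/2⌋ = 2; lat ⌊4.58059/1⌋ = 4.
Subsquare: lon ⌊1.40621/0.0833333⌋ = 16 → q; lat ⌊0.58059/0.0416667⌋ = 13 → n.
Extended square: lon ⌊0.07288/0.00833333⌋ = 8; lat ⌊0.03892/0.00416667⌋ = 9.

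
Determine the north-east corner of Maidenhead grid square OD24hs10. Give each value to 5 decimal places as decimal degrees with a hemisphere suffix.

55.24583° S, 104.60000° E

Field O=14, D=3: +14·20° lon, +3·10° lat → SW at lon 100°, lat -60°.
Square 2, 4: +2·2° lon, +4·1° lat → SW at lon 104°, lat -56°.
Subsquare h=7, s=18: +7·0.0833333° lon, +18·0.0416667° lat → SW at lon 104.583°, lat -55.25°.
Extended square 1, 0: +1·0.00833333° lon, +0·0.00416667° lat → SW at lon 104.592°, lat -55.25°.
Cell spans 0.00833333° lon × 0.00416667° lat. NE corner is SW corner plus one full cell.
latitude 55.24583° S, longitude 104.60000° E.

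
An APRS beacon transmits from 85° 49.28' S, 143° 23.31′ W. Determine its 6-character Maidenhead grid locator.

BA84he

Shift to the Maidenhead origin (180°W, 90°S): lon 36.6115, lat 4.1787.
Field (20°×10°, letters A–R): lon ⌊36.6115/20⌋ = 1 → B; lat ⌊4.1787/10⌋ = 0 → A.
Square (2°×1°, digits 0–9): lon ⌊16.6115/2⌋ = 8; lat ⌊4.1787/1⌋ = 4.
Subsquare (5′×2.5′, letters a–x): lon ⌊0.6115/0.0833333⌋ = 7 → h; lat ⌊0.1787/0.0416667⌋ = 4 → e.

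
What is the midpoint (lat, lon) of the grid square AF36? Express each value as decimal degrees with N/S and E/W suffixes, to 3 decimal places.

33.500° S, 173.000° W

Field A=0, F=5: +0·20° lon, +5·10° lat → SW at lon -180°, lat -40°.
Square 3, 6: +3·2° lon, +6·1° lat → SW at lon -174°, lat -34°.
Cell spans 2° lon × 1° lat. Centre is SW corner plus half of each.
latitude 33.500° S, longitude 173.000° W.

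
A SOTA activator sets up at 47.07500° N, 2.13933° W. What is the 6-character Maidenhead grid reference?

IN87wb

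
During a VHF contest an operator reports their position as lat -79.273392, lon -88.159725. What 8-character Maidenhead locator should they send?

EB50wr04

Offset from 180°W / 90°S: lon 91.84028°, lat 10.72661°.
Field (20°×10°, letters A–R): 91.84028/20 → 4 → E, 10.72661/10 → 1 → B; chars EB.
Square (2°×1°, digits 0–9): 11.84028/2 → 5, 0.72661/1 → 0; chars 50.
Subsquare (5′×2.5′, letters a–x): 1.84028/0.0833333 → 22 → w, 0.72661/0.0416667 → 17 → r; chars wr.
Extended square (30″×15″, digits 0–9): 0.00694/0.00833333 → 0, 0.01827/0.00416667 → 4; chars 04.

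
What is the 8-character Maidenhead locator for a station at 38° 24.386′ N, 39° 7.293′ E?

KM98nj47

Offset from 180°W / 90°S: lon 219.12155°, lat 128.40643°.
Field: lon ⌊219.12155/20⌋ = 10 → K; lat ⌊128.40643/10⌋ = 12 → M.
Square: lon ⌊19.12155/2⌋ = 9; lat ⌊8.40643/1⌋ = 8.
Subsquare: lon ⌊1.12155/0.0833333⌋ = 13 → n; lat ⌊0.40643/0.0416667⌋ = 9 → j.
Extended square: lon ⌊0.03822/0.00833333⌋ = 4; lat ⌊0.03143/0.00416667⌋ = 7.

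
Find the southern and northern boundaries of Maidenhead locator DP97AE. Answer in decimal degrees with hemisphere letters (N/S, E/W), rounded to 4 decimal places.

67.1667° N, 67.2083° N

Field D=3, P=15: +3·20° lon, +15·10° lat → SW at lon -120°, lat 60°.
Square 9, 7: +9·2° lon, +7·1° lat → SW at lon -102°, lat 67°.
Subsquare a=0, e=4: +0·0.0833333° lon, +4·0.0416667° lat → SW at lon -102°, lat 67.1667°.
Cell spans 0.0833333° lon × 0.0416667° lat.
south 67.1667° N, north 67.2083° N.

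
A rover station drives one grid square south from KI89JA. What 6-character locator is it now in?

KI88jx

Latitude subsquare a = 0; −1 → -1, wraps to 23 = x, carry into square.
Latitude square 9; −1 → 8.
The longitude characters are unchanged.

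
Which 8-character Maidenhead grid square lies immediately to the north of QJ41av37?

QJ41av38

Latitude extended square 7; +1 → 8.
The longitude characters are unchanged.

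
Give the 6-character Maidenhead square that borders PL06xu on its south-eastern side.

PL16at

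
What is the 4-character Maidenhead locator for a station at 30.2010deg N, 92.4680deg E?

NM60

Offset from 180°W / 90°S: lon 272.47°, lat 120.20°.
Field (20°×10°, letters A–R): lon ⌊272.47/20⌋ = 13 → N; lat ⌊120.20/10⌋ = 12 → M.
Square (2°×1°, digits 0–9): lon ⌊12.47/2⌋ = 6; lat ⌊0.20/1⌋ = 0.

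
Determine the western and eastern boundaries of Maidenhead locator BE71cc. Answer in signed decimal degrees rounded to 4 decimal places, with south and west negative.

-145.8333, -145.7500

Field B=1, E=4: +1·20° lon, +4·10° lat → SW at lon -160°, lat -50°.
Square 7, 1: +7·2° lon, +1·1° lat → SW at lon -146°, lat -49°.
Subsquare c=2, c=2: +2·0.0833333° lon, +2·0.0416667° lat → SW at lon -145.833°, lat -48.9167°.
Cell spans 0.0833333° lon × 0.0416667° lat.
west -145.8333, east -145.7500.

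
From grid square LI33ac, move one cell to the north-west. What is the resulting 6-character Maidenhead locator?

Longitude subsquare a = 0; −1 → -1, wraps to 23 = x, carry into square.
Longitude square 3; −1 → 2.
Latitude subsquare c = 2; +1 → 3 = d.

LI23xd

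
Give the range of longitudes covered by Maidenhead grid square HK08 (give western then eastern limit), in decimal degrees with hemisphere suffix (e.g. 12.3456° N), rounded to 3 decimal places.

40.000° W, 38.000° W

Field H=7, K=10: +7·20° lon, +10·10° lat → SW at lon -40°, lat 10°.
Square 0, 8: +0·2° lon, +8·1° lat → SW at lon -40°, lat 18°.
Cell spans 2° lon × 1° lat.
west 40.000° W, east 38.000° W.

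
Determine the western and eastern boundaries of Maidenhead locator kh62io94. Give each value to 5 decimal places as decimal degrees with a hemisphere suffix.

32.74167° E, 32.75000° E

Field K=10, H=7: +10·20° lon, +7·10° lat → SW at lon 20°, lat -20°.
Square 6, 2: +6·2° lon, +2·1° lat → SW at lon 32°, lat -18°.
Subsquare i=8, o=14: +8·0.0833333° lon, +14·0.0416667° lat → SW at lon 32.6667°, lat -17.4167°.
Extended square 9, 4: +9·0.00833333° lon, +4·0.00416667° lat → SW at lon 32.7417°, lat -17.4°.
Cell spans 0.00833333° lon × 0.00416667° lat.
west 32.74167° E, east 32.75000° E.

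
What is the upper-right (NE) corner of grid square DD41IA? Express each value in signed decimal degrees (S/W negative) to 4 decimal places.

-58.9583, -111.2500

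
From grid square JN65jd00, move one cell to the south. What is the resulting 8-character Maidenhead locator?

JN65jc09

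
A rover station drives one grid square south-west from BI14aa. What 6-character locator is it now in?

BI03xx

Longitude subsquare a = 0; −1 → -1, wraps to 23 = x, carry into square.
Longitude square 1; −1 → 0.
Latitude subsquare a = 0; −1 → -1, wraps to 23 = x, carry into square.
Latitude square 4; −1 → 3.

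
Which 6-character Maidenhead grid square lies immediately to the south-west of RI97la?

Longitude subsquare l = 11; −1 → 10 = k.
Latitude subsquare a = 0; −1 → -1, wraps to 23 = x, carry into square.
Latitude square 7; −1 → 6.

RI96kx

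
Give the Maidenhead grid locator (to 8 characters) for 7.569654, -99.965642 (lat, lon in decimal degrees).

EJ07an46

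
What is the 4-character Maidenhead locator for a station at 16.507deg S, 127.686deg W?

CH63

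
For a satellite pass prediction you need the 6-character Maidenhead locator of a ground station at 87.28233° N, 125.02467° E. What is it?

Add 180° to longitude and 90° to latitude: 305.0247, 177.2823.
Field: lon ⌊305.0247/20⌋ = 15 → P; lat ⌊177.2823/10⌋ = 17 → R.
Square: lon ⌊5.0247/2⌋ = 2; lat ⌊7.2823/1⌋ = 7.
Subsquare: lon ⌊1.0247/0.0833333⌋ = 12 → m; lat ⌊0.2823/0.0416667⌋ = 6 → g.

PR27mg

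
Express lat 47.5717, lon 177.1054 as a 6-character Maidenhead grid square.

Shift to the Maidenhead origin (180°W, 90°S): lon 357.1054, lat 137.5717.
Field: lon ⌊357.1054/20⌋ = 17 → R; lat ⌊137.5717/10⌋ = 13 → N.
Square: lon ⌊17.1054/2⌋ = 8; lat ⌊7.5717/1⌋ = 7.
Subsquare: lon ⌊1.1054/0.0833333⌋ = 13 → n; lat ⌊0.5717/0.0416667⌋ = 13 → n.

RN87nn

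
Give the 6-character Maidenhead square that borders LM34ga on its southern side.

Latitude subsquare a = 0; −1 → -1, wraps to 23 = x, carry into square.
Latitude square 4; −1 → 3.
The longitude characters are unchanged.

LM33gx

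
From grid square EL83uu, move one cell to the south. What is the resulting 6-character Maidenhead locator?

EL83ut

Latitude subsquare u = 20; −1 → 19 = t.
The longitude characters are unchanged.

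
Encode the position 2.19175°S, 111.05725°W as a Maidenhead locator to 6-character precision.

Offset from 180°W / 90°S: lon 68.9428°, lat 87.8083°.
Field: 68.9428/20 → 3 → D, 87.8083/10 → 8 → I; chars DI.
Square: 8.9428/2 → 4, 7.8083/1 → 7; chars 47.
Subsquare: 0.9428/0.0833333 → 11 → l, 0.8083/0.0416667 → 19 → t; chars lt.

DI47lt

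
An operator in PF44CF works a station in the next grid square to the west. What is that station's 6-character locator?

PF44bf

Longitude subsquare c = 2; −1 → 1 = b.
The latitude characters are unchanged.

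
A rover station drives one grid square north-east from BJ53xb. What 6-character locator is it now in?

Longitude subsquare x = 23; +1 → 24, wraps to 0 = a, carry into square.
Longitude square 5; +1 → 6.
Latitude subsquare b = 1; +1 → 2 = c.

BJ63ac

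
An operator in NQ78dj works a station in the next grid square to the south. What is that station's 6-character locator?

NQ78di

Latitude subsquare j = 9; −1 → 8 = i.
The longitude characters are unchanged.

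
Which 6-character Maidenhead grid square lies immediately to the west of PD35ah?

Longitude subsquare a = 0; −1 → -1, wraps to 23 = x, carry into square.
Longitude square 3; −1 → 2.
The latitude characters are unchanged.

PD25xh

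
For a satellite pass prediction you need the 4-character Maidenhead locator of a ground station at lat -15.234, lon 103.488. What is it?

OH14

Shift to the Maidenhead origin (180°W, 90°S): lon 283.49, lat 74.77.
Field: lon ⌊283.49/20⌋ = 14 → O; lat ⌊74.77/10⌋ = 7 → H.
Square: lon ⌊3.49/2⌋ = 1; lat ⌊4.77/1⌋ = 4.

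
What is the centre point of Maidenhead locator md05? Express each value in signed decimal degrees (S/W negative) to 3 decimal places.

-54.500, 61.000

Field M=12, D=3: +12·20° lon, +3·10° lat → SW at lon 60°, lat -60°.
Square 0, 5: +0·2° lon, +5·1° lat → SW at lon 60°, lat -55°.
Cell spans 2° lon × 1° lat. Centre is SW corner plus half of each.
latitude -54.500, longitude 61.000.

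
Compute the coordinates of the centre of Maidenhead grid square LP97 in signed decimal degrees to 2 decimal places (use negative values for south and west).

67.50, 59.00

Field L=11, P=15: +11·20° lon, +15·10° lat → SW at lon 40°, lat 60°.
Square 9, 7: +9·2° lon, +7·1° lat → SW at lon 58°, lat 67°.
Cell spans 2° lon × 1° lat. Centre is SW corner plus half of each.
latitude 67.50, longitude 59.00.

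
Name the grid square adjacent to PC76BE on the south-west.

PC76ad

Longitude subsquare b = 1; −1 → 0 = a.
Latitude subsquare e = 4; −1 → 3 = d.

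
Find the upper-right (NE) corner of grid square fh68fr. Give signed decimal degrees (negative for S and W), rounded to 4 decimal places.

Field F=5, H=7: +5·20° lon, +7·10° lat → SW at lon -80°, lat -20°.
Square 6, 8: +6·2° lon, +8·1° lat → SW at lon -68°, lat -12°.
Subsquare f=5, r=17: +5·0.0833333° lon, +17·0.0416667° lat → SW at lon -67.5833°, lat -11.2917°.
Cell spans 0.0833333° lon × 0.0416667° lat. NE corner is SW corner plus one full cell.
latitude -11.2500, longitude -67.5000.

-11.2500, -67.5000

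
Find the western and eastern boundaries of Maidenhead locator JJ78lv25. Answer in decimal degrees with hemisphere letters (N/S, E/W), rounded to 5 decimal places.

14.93333° E, 14.94167° E

Field J=9, J=9: +9·20° lon, +9·10° lat → SW at lon 0°, lat 0°.
Square 7, 8: +7·2° lon, +8·1° lat → SW at lon 14°, lat 8°.
Subsquare l=11, v=21: +11·0.0833333° lon, +21·0.0416667° lat → SW at lon 14.9167°, lat 8.875°.
Extended square 2, 5: +2·0.00833333° lon, +5·0.00416667° lat → SW at lon 14.9333°, lat 8.89583°.
Cell spans 0.00833333° lon × 0.00416667° lat.
west 14.93333° E, east 14.94167° E.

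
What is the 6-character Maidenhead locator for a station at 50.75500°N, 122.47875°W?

CO80ss

Offset from 180°W / 90°S: lon 57.5212°, lat 140.7550°.
Field: 57.5212/20 → 2 → C, 140.7550/10 → 14 → O; chars CO.
Square: 17.5212/2 → 8, 0.7550/1 → 0; chars 80.
Subsquare: 1.5212/0.0833333 → 18 → s, 0.7550/0.0416667 → 18 → s; chars ss.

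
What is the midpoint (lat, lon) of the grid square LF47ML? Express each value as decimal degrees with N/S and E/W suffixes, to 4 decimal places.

32.5208° S, 49.0417° E

Field L=11, F=5: +11·20° lon, +5·10° lat → SW at lon 40°, lat -40°.
Square 4, 7: +4·2° lon, +7·1° lat → SW at lon 48°, lat -33°.
Subsquare m=12, l=11: +12·0.0833333° lon, +11·0.0416667° lat → SW at lon 49°, lat -32.5417°.
Cell spans 0.0833333° lon × 0.0416667° lat. Centre is SW corner plus half of each.
latitude 32.5208° S, longitude 49.0417° E.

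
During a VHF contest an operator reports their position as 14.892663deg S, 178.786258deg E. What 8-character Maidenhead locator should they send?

RH95jc45

Add 180° to longitude and 90° to latitude: 358.78626, 75.10734.
Field (20°×10°, letters A–R): 358.78626/20 → 17 → R, 75.10734/10 → 7 → H; chars RH.
Square (2°×1°, digits 0–9): 18.78626/2 → 9, 5.10734/1 → 5; chars 95.
Subsquare (5′×2.5′, letters a–x): 0.78626/0.0833333 → 9 → j, 0.10734/0.0416667 → 2 → c; chars jc.
Extended square (30″×15″, digits 0–9): 0.03626/0.00833333 → 4, 0.02400/0.00416667 → 5; chars 45.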